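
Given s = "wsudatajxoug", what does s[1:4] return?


Input string: 'wsudatajxoug'
Operation: slice [1:4]
Extract characters: s[1]='s', s[2]='u', s[3]='d'
Result: sud


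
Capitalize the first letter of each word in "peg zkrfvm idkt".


Input string: 'peg zkrfvm idkt'
Operation: capitalize first letter of each word
Word transformations: 'peg'->'Peg', 'zkrfvm'->'Zkrfvm', 'idkt'->'Idkt'
Result: Peg Zkrfvm Idkt


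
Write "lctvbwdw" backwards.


Input string: 'lctvbwdw'
Operation: reverse character order
Original order: 'l' -> 'c' -> 't' -> 'v' -> 'b' -> 'w' -> 'd' -> 'w'
Reversed order: 'w' -> 'd' -> 'w' -> 'b' -> 'v' -> 't' -> 'c' -> 'l'
Result: wdwbvtcl


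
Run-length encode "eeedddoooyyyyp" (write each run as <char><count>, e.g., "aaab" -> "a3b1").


Input: 'eeedddoooyyyyp'
Operation: identify consecutive runs
Runs: 'eee' -> e3, 'ddd' -> d3, 'ooo' -> o3, 'yyyy' -> y4, 'p' -> p1
Encoded: e3d3o3y4p1


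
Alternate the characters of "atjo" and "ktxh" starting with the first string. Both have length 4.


String 1: 'atjo'
String 2: 'ktxh'
Operation: alternate characters
Pairs: 'a'+'k', 't'+'t', 'j'+'x', 'o'+'h'
Result: akttjxoh


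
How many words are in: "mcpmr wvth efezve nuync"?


Input string: 'mcpmr wvth efezve nuync'
Operation: split by spaces
Words found: 'mcpmr', 'wvth', 'efezve', 'nuync'
Word count: 4


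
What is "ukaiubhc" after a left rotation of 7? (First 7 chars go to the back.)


Input: 'ukaiubhc', shift = 7
Operation: split at index 7 and swap parts
Front part s[0:7] = 'ukaiubh'
Back part s[7:] = 'c'
Rotated = back + front = 'c' + 'ukaiubh'
Result: cukaiubh


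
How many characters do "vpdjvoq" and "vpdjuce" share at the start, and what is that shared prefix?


String 1: 'vpdjvoq'
String 2: 'vpdjuce'
Compare position by position:
pos 0: 'v' vs 'v' match
pos 1: 'p' vs 'p' match
pos 2: 'd' vs 'd' match
pos 3: 'j' vs 'j' match
pos 4: 'v' vs 'u' differ -> stop
Longest common prefix: "vpdj" (length 4)


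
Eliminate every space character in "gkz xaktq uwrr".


Input string: 'gkz xaktq uwrr'
Operation: remove all spaces
Words: 'gkz', 'xaktq', 'uwrr'
Join without spaces: gkzxaktquwrr


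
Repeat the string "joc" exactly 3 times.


Input string: 'joc'
Operation: repeat 3 times
Concatenation: 'joc' + 'joc' + 'joc'
Result: jocjocjoc


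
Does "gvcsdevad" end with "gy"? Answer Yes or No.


Input string: 'gvcsdevad'
Suffix to check: 'gy'
Last 2 characters of input: 'ad'
Match: False
Result: No


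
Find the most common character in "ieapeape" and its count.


Input: 'ieapeape'
Operation: tally each character
Counts: 'a':2, 'e':3, 'i':1, 'p':2
Maximum: 'e' appears 3 times


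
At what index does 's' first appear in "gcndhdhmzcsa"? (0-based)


Input string: 'gcndhdhmzcsa'
Target: 's'
Scanning left to right: s[0]='g', s[1]='c', s[2]='n', s[3]='d', s[4]='h', s[5]='d', s[6]='h', s[7]='m', s[8]='z', s[9]='c', s[10]='s'
First match at index: 10


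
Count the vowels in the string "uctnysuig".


Input string: 'uctnysuig'
Operation: count vowels (a, e, i, o, u)
Scan: s[0]='u' (vowel), s[1]='c', s[2]='t', s[3]='n', s[4]='y', s[5]='s', s[6]='u' (vowel), s[7]='i' (vowel), s[8]='g'
Vowels found: 3
Result: 3


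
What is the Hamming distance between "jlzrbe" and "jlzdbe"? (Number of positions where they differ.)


String 1: 'jlzrbe'
String 2: 'jlzdbe'
Compare each position: pos 0: 'j'=='j', pos 1: 'l'=='l', pos 2: 'z'=='z', pos 3: 'r'!='d', pos 4: 'b'=='b', pos 5: 'e'=='e'
Differing positions: 1
Hamming distance: 1


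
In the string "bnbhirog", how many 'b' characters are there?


Input string: 'bnbhirog'
Target character: 'b'
Scan each position: s[0]='b', s[2]='b'
Matches found at indices: 0, 2
Total: 2


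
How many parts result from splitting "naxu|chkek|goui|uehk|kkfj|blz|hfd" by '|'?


Input string: 'naxu|chkek|goui|uehk|kkfj|blz|hfd'
Delimiter: '|'
Split result: 'naxu', 'chkek', 'goui', 'uehk', 'kkfj', 'blz', 'hfd'
Number of parts: 7


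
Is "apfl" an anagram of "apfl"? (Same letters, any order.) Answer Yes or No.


String 1: 'apfl' -> sorted: 'aflp'
String 2: 'apfl' -> sorted: 'aflp'
Compare sorted forms: 'aflp' == 'aflp'
Anagram: Yes


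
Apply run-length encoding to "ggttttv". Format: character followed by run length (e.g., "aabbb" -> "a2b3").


Input: 'ggttttv'
Operation: identify consecutive runs
Runs: 'gg' -> g2, 'tttt' -> t4, 'v' -> v1
Encoded: g2t4v1


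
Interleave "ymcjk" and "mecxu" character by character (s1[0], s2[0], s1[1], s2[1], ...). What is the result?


String 1: 'ymcjk'
String 2: 'mecxu'
Operation: alternate characters
Pairs: 'y'+'m', 'm'+'e', 'c'+'c', 'j'+'x', 'k'+'u'
Result: ymmeccjxku


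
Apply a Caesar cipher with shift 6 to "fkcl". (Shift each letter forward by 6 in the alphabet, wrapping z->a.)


Input: 'fkcl', shift = 6
Operation: for each letter, (position + 6) mod 26
Mapping: 'f'(5+6=11)->'l', 'k'(10+6=16)->'q', 'c'(2+6=8)->'i', 'l'(11+6=17)->'r'
Result: lqir


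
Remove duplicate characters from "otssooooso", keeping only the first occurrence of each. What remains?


Input: 'otssooooso'
Operation: keep first occurrence of each character
Scan: s[0]='o' new -> keep; s[1]='t' new -> keep; s[2]='s' new -> keep; s[3]='s' seen -> skip; s[4]='o' seen -> skip; s[5]='o' seen -> skip; s[6]='o' seen -> skip; s[7]='o' seen -> skip; s[8]='s' seen -> skip; s[9]='o' seen -> skip
Result: ots


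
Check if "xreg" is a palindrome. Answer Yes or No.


Input string: 'xreg'
Reversed: 'gerx'
Compare pairs: s[0]='x' vs s[3]='g' (mismatch), s[1]='r' vs s[2]='e' (mismatch)
Palindrome: No


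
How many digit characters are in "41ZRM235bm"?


Input string: '41ZRM235bm'
Operation: count digit characters (0-9)
Scan: '4'(digit), '1'(digit), 'Z', 'R', 'M', '2'(digit), '3'(digit), '5'(digit), 'b', 'm'
Digits found: 5
Result: 5


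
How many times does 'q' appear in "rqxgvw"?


Input string: 'rqxgvw'
Target character: 'q'
Scan each position: s[1]='q'
Matches found at indices: 1
Total: 1


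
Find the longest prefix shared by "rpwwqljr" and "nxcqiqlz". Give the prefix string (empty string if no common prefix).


String 1: 'rpwwqljr'
String 2: 'nxcqiqlz'
Compare position by position:
pos 0: 'r' vs 'n' differ -> stop
Longest common prefix: "" (length 0)


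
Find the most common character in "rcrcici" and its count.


Input: 'rcrcici'
Operation: tally each character
Counts: 'c':3, 'i':2, 'r':2
Maximum: 'c' appears 3 times


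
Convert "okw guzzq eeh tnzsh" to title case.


Input string: 'okw guzzq eeh tnzsh'
Operation: capitalize first letter of each word
Word transformations: 'okw'->'Okw', 'guzzq'->'Guzzq', 'eeh'->'Eeh', 'tnzsh'->'Tnzsh'
Result: Okw Guzzq Eeh Tnzsh


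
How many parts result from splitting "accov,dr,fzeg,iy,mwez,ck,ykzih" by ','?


Input string: 'accov,dr,fzeg,iy,mwez,ck,ykzih'
Delimiter: ','
Split result: 'accov', 'dr', 'fzeg', 'iy', 'mwez', 'ck', 'ykzih'
Number of parts: 7


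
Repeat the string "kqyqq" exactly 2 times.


Input string: 'kqyqq'
Operation: repeat 2 times
Concatenation: 'kqyqq' + 'kqyqq'
Result: kqyqqkqyqq


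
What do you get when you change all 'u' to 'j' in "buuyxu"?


Input string: 'buuyxu'
Operation: replace 'u' with 'j'
Positions of 'u': 1, 2, 5
After replacement: bjjyxj


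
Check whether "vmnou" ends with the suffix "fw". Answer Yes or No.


Input string: 'vmnou'
Suffix to check: 'fw'
Last 2 characters of input: 'ou'
Match: False
Result: No


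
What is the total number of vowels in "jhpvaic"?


Input string: 'jhpvaic'
Operation: count vowels (a, e, i, o, u)
Scan: s[0]='j', s[1]='h', s[2]='p', s[3]='v', s[4]='a' (vowel), s[5]='i' (vowel), s[6]='c'
Vowels found: 2
Result: 2


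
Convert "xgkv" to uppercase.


Input string: 'xgkv'
Operation: convert each letter to uppercase
Mapping: 'x'->'X', 'g'->'G', 'k'->'K', 'v'->'V'
Result: XGKV


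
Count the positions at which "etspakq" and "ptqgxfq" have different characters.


String 1: 'etspakq'
String 2: 'ptqgxfq'
Compare each position: pos 0: 'e'!='p', pos 1: 't'=='t', pos 2: 's'!='q', pos 3: 'p'!='g', pos 4: 'a'!='x', pos 5: 'k'!='f', pos 6: 'q'=='q'
Differing positions: 5
Hamming distance: 5


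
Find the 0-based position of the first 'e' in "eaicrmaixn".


Input string: 'eaicrmaixn'
Target: 'e'
Scanning left to right: s[0]='e'
First match at index: 0


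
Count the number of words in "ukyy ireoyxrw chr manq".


Input string: 'ukyy ireoyxrw chr manq'
Operation: split by spaces
Words found: 'ukyy', 'ireoyxrw', 'chr', 'manq'
Word count: 4


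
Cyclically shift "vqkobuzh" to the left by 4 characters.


Input: 'vqkobuzh', shift = 4
Operation: split at index 4 and swap parts
Front part s[0:4] = 'vqko'
Back part s[4:] = 'buzh'
Rotated = back + front = 'buzh' + 'vqko'
Result: buzhvqko


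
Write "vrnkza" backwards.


Input string: 'vrnkza'
Operation: reverse character order
Original order: 'v' -> 'r' -> 'n' -> 'k' -> 'z' -> 'a'
Reversed order: 'a' -> 'z' -> 'k' -> 'n' -> 'r' -> 'v'
Result: azknrv


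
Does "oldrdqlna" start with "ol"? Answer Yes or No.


Input string: 'oldrdqlna'
Prefix to check: 'ol'
First 2 characters of input: 'ol'
Match: True
Result: Yes


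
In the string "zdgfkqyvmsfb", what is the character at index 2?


Input string: 'zdgfkqyvmsfb'
Operation: get character at index 2
Index mapping: s[0]='z', s[1]='d', s[2]='g'
Result: 'g'


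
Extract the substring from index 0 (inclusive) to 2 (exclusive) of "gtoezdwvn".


Input string: 'gtoezdwvn'
Operation: slice [0:2]
Extract characters: s[0]='g', s[1]='t'
Result: gt


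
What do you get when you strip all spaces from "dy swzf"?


Input string: 'dy swzf'
Operation: remove all spaces
Words: 'dy', 'swzf'
Join without spaces: dyswzf


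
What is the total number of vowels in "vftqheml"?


Input string: 'vftqheml'
Operation: count vowels (a, e, i, o, u)
Scan: s[0]='v', s[1]='f', s[2]='t', s[3]='q', s[4]='h', s[5]='e' (vowel), s[6]='m', s[7]='l'
Vowels found: 1
Result: 1


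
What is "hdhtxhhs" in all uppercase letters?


Input string: 'hdhtxhhs'
Operation: convert each letter to uppercase
Mapping: 'h'->'H', 'd'->'D', 'h'->'H', 't'->'T', 'x'->'X', 'h'->'H', 'h'->'H', 's'->'S'
Result: HDHTXHHS


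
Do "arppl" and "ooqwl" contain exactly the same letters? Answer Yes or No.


String 1: 'arppl' -> sorted: 'alppr'
String 2: 'ooqwl' -> sorted: 'looqw'
Compare sorted forms: 'alppr' != 'looqw'
Anagram: No


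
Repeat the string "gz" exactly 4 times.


Input string: 'gz'
Operation: repeat 4 times
Concatenation: 'gz' + 'gz' + 'gz' + 'gz'
Result: gzgzgzgz


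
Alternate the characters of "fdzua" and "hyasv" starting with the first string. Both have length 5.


String 1: 'fdzua'
String 2: 'hyasv'
Operation: alternate characters
Pairs: 'f'+'h', 'd'+'y', 'z'+'a', 'u'+'s', 'a'+'v'
Result: fhdyzausav


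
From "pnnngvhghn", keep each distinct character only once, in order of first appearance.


Input: 'pnnngvhghn'
Operation: keep first occurrence of each character
Scan: s[0]='p' new -> keep; s[1]='n' new -> keep; s[2]='n' seen -> skip; s[3]='n' seen -> skip; s[4]='g' new -> keep; s[5]='v' new -> keep; s[6]='h' new -> keep; s[7]='g' seen -> skip; s[8]='h' seen -> skip; s[9]='n' seen -> skip
Result: pngvh


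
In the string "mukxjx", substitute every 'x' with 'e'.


Input string: 'mukxjx'
Operation: replace 'x' with 'e'
Positions of 'x': 3, 5
After replacement: mukeje


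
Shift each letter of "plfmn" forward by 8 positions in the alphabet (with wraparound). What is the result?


Input: 'plfmn', shift = 8
Operation: for each letter, (position + 8) mod 26
Mapping: 'p'(15+8=23)->'x', 'l'(11+8=19)->'t', 'f'(5+8=13)->'n', 'm'(12+8=20)->'u', 'n'(13+8=21)->'v'
Result: xtnuv


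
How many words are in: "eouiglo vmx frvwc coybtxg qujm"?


Input string: 'eouiglo vmx frvwc coybtxg qujm'
Operation: split by spaces
Words found: 'eouiglo', 'vmx', 'frvwc', 'coybtxg', 'qujm'
Word count: 5


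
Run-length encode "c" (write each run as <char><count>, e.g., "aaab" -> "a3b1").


Input: 'c'
Operation: identify consecutive runs
Runs: 'c' -> c1
Encoded: c1


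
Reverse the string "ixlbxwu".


Input string: 'ixlbxwu'
Operation: reverse character order
Original order: 'i' -> 'x' -> 'l' -> 'b' -> 'x' -> 'w' -> 'u'
Reversed order: 'u' -> 'w' -> 'x' -> 'b' -> 'l' -> 'x' -> 'i'
Result: uwxblxi


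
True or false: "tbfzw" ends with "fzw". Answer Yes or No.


Input string: 'tbfzw'
Suffix to check: 'fzw'
Last 3 characters of input: 'fzw'
Match: True
Result: Yes


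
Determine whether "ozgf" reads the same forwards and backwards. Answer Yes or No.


Input string: 'ozgf'
Reversed: 'fgzo'
Compare pairs: s[0]='o' vs s[3]='f' (mismatch), s[1]='z' vs s[2]='g' (mismatch)
Palindrome: No


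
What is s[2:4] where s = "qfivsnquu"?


Input string: 'qfivsnquu'
Operation: slice [2:4]
Extract characters: s[2]='i', s[3]='v'
Result: iv


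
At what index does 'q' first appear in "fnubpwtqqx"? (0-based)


Input string: 'fnubpwtqqx'
Target: 'q'
Scanning left to right: s[0]='f', s[1]='n', s[2]='u', s[3]='b', s[4]='p', s[5]='w', s[6]='t', s[7]='q'
First match at index: 7


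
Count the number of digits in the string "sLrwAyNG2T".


Input string: 'sLrwAyNG2T'
Operation: count digit characters (0-9)
Scan: 's', 'L', 'r', 'w', 'A', 'y', 'N', 'G', '2'(digit), 'T'
Digits found: 1
Result: 1


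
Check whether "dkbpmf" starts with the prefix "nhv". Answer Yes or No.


Input string: 'dkbpmf'
Prefix to check: 'nhv'
First 3 characters of input: 'dkb'
Match: False
Result: No


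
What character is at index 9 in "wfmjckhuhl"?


Input string: 'wfmjckhuhl'
Operation: get character at index 9
Index mapping: s[0]='w', s[1]='f', s[2]='m', s[3]='j', s[4]='c', s[5]='k', s[6]='h', s[7]='u', s[8]='h', s[9]='l'
Result: 'l'


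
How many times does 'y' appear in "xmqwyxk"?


Input string: 'xmqwyxk'
Target character: 'y'
Scan each position: s[4]='y'
Matches found at indices: 4
Total: 1


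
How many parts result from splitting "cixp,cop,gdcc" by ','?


Input string: 'cixp,cop,gdcc'
Delimiter: ','
Split result: 'cixp', 'cop', 'gdcc'
Number of parts: 3


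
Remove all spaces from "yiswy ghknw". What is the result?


Input string: 'yiswy ghknw'
Operation: remove all spaces
Words: 'yiswy', 'ghknw'
Join without spaces: yiswyghknw


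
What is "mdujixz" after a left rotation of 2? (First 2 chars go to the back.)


Input: 'mdujixz', shift = 2
Operation: split at index 2 and swap parts
Front part s[0:2] = 'md'
Back part s[2:] = 'ujixz'
Rotated = back + front = 'ujixz' + 'md'
Result: ujixzmd


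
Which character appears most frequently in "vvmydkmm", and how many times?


Input: 'vvmydkmm'
Operation: tally each character
Counts: 'd':1, 'k':1, 'm':3, 'v':2, 'y':1
Maximum: 'm' appears 3 times


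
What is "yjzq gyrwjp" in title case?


Input string: 'yjzq gyrwjp'
Operation: capitalize first letter of each word
Word transformations: 'yjzq'->'Yjzq', 'gyrwjp'->'Gyrwjp'
Result: Yjzq Gyrwjp


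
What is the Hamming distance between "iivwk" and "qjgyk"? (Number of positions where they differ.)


String 1: 'iivwk'
String 2: 'qjgyk'
Compare each position: pos 0: 'i'!='q', pos 1: 'i'!='j', pos 2: 'v'!='g', pos 3: 'w'!='y', pos 4: 'k'=='k'
Differing positions: 4
Hamming distance: 4


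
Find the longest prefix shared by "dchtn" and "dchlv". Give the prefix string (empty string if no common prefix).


String 1: 'dchtn'
String 2: 'dchlv'
Compare position by position:
pos 0: 'd' vs 'd' match
pos 1: 'c' vs 'c' match
pos 2: 'h' vs 'h' match
pos 3: 't' vs 'l' differ -> stop
Longest common prefix: "dch" (length 3)


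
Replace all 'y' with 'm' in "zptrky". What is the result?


Input string: 'zptrky'
Operation: replace 'y' with 'm'
Positions of 'y': 5
After replacement: zptrkm


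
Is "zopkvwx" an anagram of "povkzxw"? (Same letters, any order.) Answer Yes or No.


String 1: 'povkzxw' -> sorted: 'kopvwxz'
String 2: 'zopkvwx' -> sorted: 'kopvwxz'
Compare sorted forms: 'kopvwxz' == 'kopvwxz'
Anagram: Yes


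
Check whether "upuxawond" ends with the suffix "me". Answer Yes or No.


Input string: 'upuxawond'
Suffix to check: 'me'
Last 2 characters of input: 'nd'
Match: False
Result: No


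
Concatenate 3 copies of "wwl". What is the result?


Input string: 'wwl'
Operation: repeat 3 times
Concatenation: 'wwl' + 'wwl' + 'wwl'
Result: wwlwwlwwl


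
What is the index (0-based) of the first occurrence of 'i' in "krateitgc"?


Input string: 'krateitgc'
Target: 'i'
Scanning left to right: s[0]='k', s[1]='r', s[2]='a', s[3]='t', s[4]='e', s[5]='i'
First match at index: 5


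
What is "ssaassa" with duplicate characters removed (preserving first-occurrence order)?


Input: 'ssaassa'
Operation: keep first occurrence of each character
Scan: s[0]='s' new -> keep; s[1]='s' seen -> skip; s[2]='a' new -> keep; s[3]='a' seen -> skip; s[4]='s' seen -> skip; s[5]='s' seen -> skip; s[6]='a' seen -> skip
Result: sa


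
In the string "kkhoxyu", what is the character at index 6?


Input string: 'kkhoxyu'
Operation: get character at index 6
Index mapping: s[0]='k', s[1]='k', s[2]='h', s[3]='o', s[4]='x', s[5]='y', s[6]='u'
Result: 'u'


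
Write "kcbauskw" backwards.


Input string: 'kcbauskw'
Operation: reverse character order
Original order: 'k' -> 'c' -> 'b' -> 'a' -> 'u' -> 's' -> 'k' -> 'w'
Reversed order: 'w' -> 'k' -> 's' -> 'u' -> 'a' -> 'b' -> 'c' -> 'k'
Result: wksuabck


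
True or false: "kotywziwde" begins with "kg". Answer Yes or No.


Input string: 'kotywziwde'
Prefix to check: 'kg'
First 2 characters of input: 'ko'
Match: False
Result: No


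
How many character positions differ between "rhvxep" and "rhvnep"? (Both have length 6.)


String 1: 'rhvxep'
String 2: 'rhvnep'
Compare each position: pos 0: 'r'=='r', pos 1: 'h'=='h', pos 2: 'v'=='v', pos 3: 'x'!='n', pos 4: 'e'=='e', pos 5: 'p'=='p'
Differing positions: 1
Hamming distance: 1


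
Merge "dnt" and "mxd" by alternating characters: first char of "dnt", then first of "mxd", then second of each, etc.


String 1: 'dnt'
String 2: 'mxd'
Operation: alternate characters
Pairs: 'd'+'m', 'n'+'x', 't'+'d'
Result: dmnxtd


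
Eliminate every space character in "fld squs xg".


Input string: 'fld squs xg'
Operation: remove all spaces
Words: 'fld', 'squs', 'xg'
Join without spaces: fldsqusxg


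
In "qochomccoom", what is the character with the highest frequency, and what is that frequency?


Input: 'qochomccoom'
Operation: tally each character
Counts: 'c':3, 'h':1, 'm':2, 'o':4, 'q':1
Maximum: 'o' appears 4 times


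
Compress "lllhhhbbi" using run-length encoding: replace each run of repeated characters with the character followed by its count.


Input: 'lllhhhbbi'
Operation: identify consecutive runs
Runs: 'lll' -> l3, 'hhh' -> h3, 'bb' -> b2, 'i' -> i1
Encoded: l3h3b2i1


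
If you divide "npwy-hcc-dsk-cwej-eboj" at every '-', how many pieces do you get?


Input string: 'npwy-hcc-dsk-cwej-eboj'
Delimiter: '-'
Split result: 'npwy', 'hcc', 'dsk', 'cwej', 'eboj'
Number of parts: 5


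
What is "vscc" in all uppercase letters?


Input string: 'vscc'
Operation: convert each letter to uppercase
Mapping: 'v'->'V', 's'->'S', 'c'->'C', 'c'->'C'
Result: VSCC


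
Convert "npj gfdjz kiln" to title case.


Input string: 'npj gfdjz kiln'
Operation: capitalize first letter of each word
Word transformations: 'npj'->'Npj', 'gfdjz'->'Gfdjz', 'kiln'->'Kiln'
Result: Npj Gfdjz Kiln


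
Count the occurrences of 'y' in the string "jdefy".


Input string: 'jdefy'
Target character: 'y'
Scan each position: s[4]='y'
Matches found at indices: 4
Total: 1


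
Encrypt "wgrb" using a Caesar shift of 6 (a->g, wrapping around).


Input: 'wgrb', shift = 6
Operation: for each letter, (position + 6) mod 26
Mapping: 'w'(22+6=28, 28 mod 26=2)->'c', 'g'(6+6=12)->'m', 'r'(17+6=23)->'x', 'b'(1+6=7)->'h'
Result: cmxh


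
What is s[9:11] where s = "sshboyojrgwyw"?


Input string: 'sshboyojrgwyw'
Operation: slice [9:11]
Extract characters: s[9]='g', s[10]='w'
Result: gw


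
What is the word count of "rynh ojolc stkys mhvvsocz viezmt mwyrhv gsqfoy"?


Input string: 'rynh ojolc stkys mhvvsocz viezmt mwyrhv gsqfoy'
Operation: split by spaces
Words found: 'rynh', 'ojolc', 'stkys', 'mhvvsocz', 'viezmt', 'mwyrhv', 'gsqfoy'
Word count: 7


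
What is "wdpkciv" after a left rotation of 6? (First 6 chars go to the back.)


Input: 'wdpkciv', shift = 6
Operation: split at index 6 and swap parts
Front part s[0:6] = 'wdpkci'
Back part s[6:] = 'v'
Rotated = back + front = 'v' + 'wdpkci'
Result: vwdpkci


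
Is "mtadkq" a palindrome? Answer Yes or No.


Input string: 'mtadkq'
Reversed: 'qkdatm'
Compare pairs: s[0]='m' vs s[5]='q' (mismatch), s[1]='t' vs s[4]='k' (mismatch), s[2]='a' vs s[3]='d' (mismatch)
Palindrome: No


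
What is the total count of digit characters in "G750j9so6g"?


Input string: 'G750j9so6g'
Operation: count digit characters (0-9)
Scan: 'G', '7'(digit), '5'(digit), '0'(digit), 'j', '9'(digit), 's', 'o', '6'(digit), 'g'
Digits found: 5
Result: 5


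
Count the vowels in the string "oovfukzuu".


Input string: 'oovfukzuu'
Operation: count vowels (a, e, i, o, u)
Scan: s[0]='o' (vowel), s[1]='o' (vowel), s[2]='v', s[3]='f', s[4]='u' (vowel), s[5]='k', s[6]='z', s[7]='u' (vowel), s[8]='u' (vowel)
Vowels found: 5
Result: 5


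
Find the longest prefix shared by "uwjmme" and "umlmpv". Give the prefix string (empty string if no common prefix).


String 1: 'uwjmme'
String 2: 'umlmpv'
Compare position by position:
pos 0: 'u' vs 'u' match
pos 1: 'w' vs 'm' differ -> stop
Longest common prefix: "u" (length 1)


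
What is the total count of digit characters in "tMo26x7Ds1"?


Input string: 'tMo26x7Ds1'
Operation: count digit characters (0-9)
Scan: 't', 'M', 'o', '2'(digit), '6'(digit), 'x', '7'(digit), 'D', 's', '1'(digit)
Digits found: 4
Result: 4


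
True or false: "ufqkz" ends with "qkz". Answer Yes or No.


Input string: 'ufqkz'
Suffix to check: 'qkz'
Last 3 characters of input: 'qkz'
Match: True
Result: Yes


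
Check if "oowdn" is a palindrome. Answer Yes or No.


Input string: 'oowdn'
Reversed: 'ndwoo'
Compare pairs: s[0]='o' vs s[4]='n' (mismatch), s[1]='o' vs s[3]='d' (mismatch)
Palindrome: No


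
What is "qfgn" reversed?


Input string: 'qfgn'
Operation: reverse character order
Original order: 'q' -> 'f' -> 'g' -> 'n'
Reversed order: 'n' -> 'g' -> 'f' -> 'q'
Result: ngfq


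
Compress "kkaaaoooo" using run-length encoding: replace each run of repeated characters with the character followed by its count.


Input: 'kkaaaoooo'
Operation: identify consecutive runs
Runs: 'kk' -> k2, 'aaa' -> a3, 'oooo' -> o4
Encoded: k2a3o4


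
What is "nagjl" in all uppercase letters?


Input string: 'nagjl'
Operation: convert each letter to uppercase
Mapping: 'n'->'N', 'a'->'A', 'g'->'G', 'j'->'J', 'l'->'L'
Result: NAGJL


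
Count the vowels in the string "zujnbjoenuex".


Input string: 'zujnbjoenuex'
Operation: count vowels (a, e, i, o, u)
Scan: s[0]='z', s[1]='u' (vowel), s[2]='j', s[3]='n', s[4]='b', s[5]='j', s[6]='o' (vowel), s[7]='e' (vowel), s[8]='n', s[9]='u' (vowel), s[10]='e' (vowel), s[11]='x'
Vowels found: 5
Result: 5


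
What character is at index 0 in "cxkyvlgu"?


Input string: 'cxkyvlgu'
Operation: get character at index 0
Index mapping: s[0]='c'
Result: 'c'


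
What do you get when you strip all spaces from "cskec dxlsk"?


Input string: 'cskec dxlsk'
Operation: remove all spaces
Words: 'cskec', 'dxlsk'
Join without spaces: cskecdxlsk


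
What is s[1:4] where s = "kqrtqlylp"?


Input string: 'kqrtqlylp'
Operation: slice [1:4]
Extract characters: s[1]='q', s[2]='r', s[3]='t'
Result: qrt


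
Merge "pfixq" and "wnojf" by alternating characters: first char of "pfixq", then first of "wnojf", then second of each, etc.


String 1: 'pfixq'
String 2: 'wnojf'
Operation: alternate characters
Pairs: 'p'+'w', 'f'+'n', 'i'+'o', 'x'+'j', 'q'+'f'
Result: pwfnioxjqf


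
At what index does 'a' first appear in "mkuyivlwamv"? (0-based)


Input string: 'mkuyivlwamv'
Target: 'a'
Scanning left to right: s[0]='m', s[1]='k', s[2]='u', s[3]='y', s[4]='i', s[5]='v', s[6]='l', s[7]='w', s[8]='a'
First match at index: 8


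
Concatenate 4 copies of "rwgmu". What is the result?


Input string: 'rwgmu'
Operation: repeat 4 times
Concatenation: 'rwgmu' + 'rwgmu' + 'rwgmu' + 'rwgmu'
Result: rwgmurwgmurwgmurwgmu


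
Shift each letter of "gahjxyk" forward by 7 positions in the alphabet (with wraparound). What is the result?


Input: 'gahjxyk', shift = 7
Operation: for each letter, (position + 7) mod 26
Mapping: 'g'(6+7=13)->'n', 'a'(0+7=7)->'h', 'h'(7+7=14)->'o', 'j'(9+7=16)->'q', 'x'(23+7=30, 30 mod 26=4)->'e', 'y'(24+7=31, 31 mod 26=5)->'f', 'k'(10+7=17)->'r'
Result: nhoqefr


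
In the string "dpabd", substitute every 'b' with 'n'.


Input string: 'dpabd'
Operation: replace 'b' with 'n'
Positions of 'b': 3
After replacement: dpand


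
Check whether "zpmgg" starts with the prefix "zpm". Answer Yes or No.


Input string: 'zpmgg'
Prefix to check: 'zpm'
First 3 characters of input: 'zpm'
Match: True
Result: Yes


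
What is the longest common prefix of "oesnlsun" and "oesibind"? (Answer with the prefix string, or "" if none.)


String 1: 'oesnlsun'
String 2: 'oesibind'
Compare position by position:
pos 0: 'o' vs 'o' match
pos 1: 'e' vs 'e' match
pos 2: 's' vs 's' match
pos 3: 'n' vs 'i' differ -> stop
Longest common prefix: "oes" (length 3)


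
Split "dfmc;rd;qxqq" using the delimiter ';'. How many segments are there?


Input string: 'dfmc;rd;qxqq'
Delimiter: ';'
Split result: 'dfmc', 'rd', 'qxqq'
Number of parts: 3


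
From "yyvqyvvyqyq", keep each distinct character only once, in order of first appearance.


Input: 'yyvqyvvyqyq'
Operation: keep first occurrence of each character
Scan: s[0]='y' new -> keep; s[1]='y' seen -> skip; s[2]='v' new -> keep; s[3]='q' new -> keep; s[4]='y' seen -> skip; s[5]='v' seen -> skip; s[6]='v' seen -> skip; s[7]='y' seen -> skip; s[8]='q' seen -> skip; s[9]='y' seen -> skip; s[10]='q' seen -> skip
Result: yvq


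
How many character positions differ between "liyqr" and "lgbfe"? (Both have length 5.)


String 1: 'liyqr'
String 2: 'lgbfe'
Compare each position: pos 0: 'l'=='l', pos 1: 'i'!='g', pos 2: 'y'!='b', pos 3: 'q'!='f', pos 4: 'r'!='e'
Differing positions: 4
Hamming distance: 4


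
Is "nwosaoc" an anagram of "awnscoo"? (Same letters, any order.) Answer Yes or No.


String 1: 'awnscoo' -> sorted: 'acnoosw'
String 2: 'nwosaoc' -> sorted: 'acnoosw'
Compare sorted forms: 'acnoosw' == 'acnoosw'
Anagram: Yes


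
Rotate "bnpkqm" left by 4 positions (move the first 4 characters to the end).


Input: 'bnpkqm', shift = 4
Operation: split at index 4 and swap parts
Front part s[0:4] = 'bnpk'
Back part s[4:] = 'qm'
Rotated = back + front = 'qm' + 'bnpk'
Result: qmbnpk


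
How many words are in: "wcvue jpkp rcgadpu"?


Input string: 'wcvue jpkp rcgadpu'
Operation: split by spaces
Words found: 'wcvue', 'jpkp', 'rcgadpu'
Word count: 3


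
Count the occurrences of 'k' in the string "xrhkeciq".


Input string: 'xrhkeciq'
Target character: 'k'
Scan each position: s[3]='k'
Matches found at indices: 3
Total: 1


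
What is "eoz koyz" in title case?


Input string: 'eoz koyz'
Operation: capitalize first letter of each word
Word transformations: 'eoz'->'Eoz', 'koyz'->'Koyz'
Result: Eoz Koyz


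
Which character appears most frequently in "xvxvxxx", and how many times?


Input: 'xvxvxxx'
Operation: tally each character
Counts: 'v':2, 'x':5
Maximum: 'x' appears 5 times


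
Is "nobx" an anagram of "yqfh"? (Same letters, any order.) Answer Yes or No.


String 1: 'yqfh' -> sorted: 'fhqy'
String 2: 'nobx' -> sorted: 'bnox'
Compare sorted forms: 'fhqy' != 'bnox'
Anagram: No


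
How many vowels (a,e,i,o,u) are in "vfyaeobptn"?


Input string: 'vfyaeobptn'
Operation: count vowels (a, e, i, o, u)
Scan: s[0]='v', s[1]='f', s[2]='y', s[3]='a' (vowel), s[4]='e' (vowel), s[5]='o' (vowel), s[6]='b', s[7]='p', s[8]='t', s[9]='n'
Vowels found: 3
Result: 3


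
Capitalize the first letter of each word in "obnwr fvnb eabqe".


Input string: 'obnwr fvnb eabqe'
Operation: capitalize first letter of each word
Word transformations: 'obnwr'->'Obnwr', 'fvnb'->'Fvnb', 'eabqe'->'Eabqe'
Result: Obnwr Fvnb Eabqe


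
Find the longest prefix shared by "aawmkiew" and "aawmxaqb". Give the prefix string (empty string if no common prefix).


String 1: 'aawmkiew'
String 2: 'aawmxaqb'
Compare position by position:
pos 0: 'a' vs 'a' match
pos 1: 'a' vs 'a' match
pos 2: 'w' vs 'w' match
pos 3: 'm' vs 'm' match
pos 4: 'k' vs 'x' differ -> stop
Longest common prefix: "aawm" (length 4)


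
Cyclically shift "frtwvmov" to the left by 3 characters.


Input: 'frtwvmov', shift = 3
Operation: split at index 3 and swap parts
Front part s[0:3] = 'frt'
Back part s[3:] = 'wvmov'
Rotated = back + front = 'wvmov' + 'frt'
Result: wvmovfrt


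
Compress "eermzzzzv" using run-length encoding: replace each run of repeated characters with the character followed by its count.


Input: 'eermzzzzv'
Operation: identify consecutive runs
Runs: 'ee' -> e2, 'r' -> r1, 'm' -> m1, 'zzzz' -> z4, 'v' -> v1
Encoded: e2r1m1z4v1


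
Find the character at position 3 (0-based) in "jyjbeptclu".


Input string: 'jyjbeptclu'
Operation: get character at index 3
Index mapping: s[0]='j', s[1]='y', s[2]='j', s[3]='b'
Result: 'b'


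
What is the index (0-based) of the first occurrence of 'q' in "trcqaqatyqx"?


Input string: 'trcqaqatyqx'
Target: 'q'
Scanning left to right: s[0]='t', s[1]='r', s[2]='c', s[3]='q'
First match at index: 3


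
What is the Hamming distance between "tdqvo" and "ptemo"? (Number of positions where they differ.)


String 1: 'tdqvo'
String 2: 'ptemo'
Compare each position: pos 0: 't'!='p', pos 1: 'd'!='t', pos 2: 'q'!='e', pos 3: 'v'!='m', pos 4: 'o'=='o'
Differing positions: 4
Hamming distance: 4


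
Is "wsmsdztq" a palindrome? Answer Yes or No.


Input string: 'wsmsdztq'
Reversed: 'qtzdsmsw'
Compare pairs: s[0]='w' vs s[7]='q' (mismatch), s[1]='s' vs s[6]='t' (mismatch), s[2]='m' vs s[5]='z' (mismatch), s[3]='s' vs s[4]='d' (mismatch)
Palindrome: No


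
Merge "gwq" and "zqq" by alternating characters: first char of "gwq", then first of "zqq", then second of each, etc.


String 1: 'gwq'
String 2: 'zqq'
Operation: alternate characters
Pairs: 'g'+'z', 'w'+'q', 'q'+'q'
Result: gzwqqq


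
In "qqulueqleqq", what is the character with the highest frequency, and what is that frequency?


Input: 'qqulueqleqq'
Operation: tally each character
Counts: 'e':2, 'l':2, 'q':5, 'u':2
Maximum: 'q' appears 5 times


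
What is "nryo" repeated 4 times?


Input string: 'nryo'
Operation: repeat 4 times
Concatenation: 'nryo' + 'nryo' + 'nryo' + 'nryo'
Result: nryonryonryonryo


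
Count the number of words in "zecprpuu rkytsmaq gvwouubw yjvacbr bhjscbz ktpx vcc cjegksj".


Input string: 'zecprpuu rkytsmaq gvwouubw yjvacbr bhjscbz ktpx vcc cjegksj'
Operation: split by spaces
Words found: 'zecprpuu', 'rkytsmaq', 'gvwouubw', 'yjvacbr', 'bhjscbz', 'ktpx', 'vcc', 'cjegksj'
Word count: 8


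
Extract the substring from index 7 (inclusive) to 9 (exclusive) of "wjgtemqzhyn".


Input string: 'wjgtemqzhyn'
Operation: slice [7:9]
Extract characters: s[7]='z', s[8]='h'
Result: zh


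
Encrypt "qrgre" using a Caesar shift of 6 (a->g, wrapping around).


Input: 'qrgre', shift = 6
Operation: for each letter, (position + 6) mod 26
Mapping: 'q'(16+6=22)->'w', 'r'(17+6=23)->'x', 'g'(6+6=12)->'m', 'r'(17+6=23)->'x', 'e'(4+6=10)->'k'
Result: wxmxk


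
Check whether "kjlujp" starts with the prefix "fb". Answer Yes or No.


Input string: 'kjlujp'
Prefix to check: 'fb'
First 2 characters of input: 'kj'
Match: False
Result: No


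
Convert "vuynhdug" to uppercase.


Input string: 'vuynhdug'
Operation: convert each letter to uppercase
Mapping: 'v'->'V', 'u'->'U', 'y'->'Y', 'n'->'N', 'h'->'H', 'd'->'D', 'u'->'U', 'g'->'G'
Result: VUYNHDUG


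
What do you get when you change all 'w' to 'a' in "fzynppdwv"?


Input string: 'fzynppdwv'
Operation: replace 'w' with 'a'
Positions of 'w': 7
After replacement: fzynppdav


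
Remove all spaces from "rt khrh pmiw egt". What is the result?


Input string: 'rt khrh pmiw egt'
Operation: remove all spaces
Words: 'rt', 'khrh', 'pmiw', 'egt'
Join without spaces: rtkhrhpmiwegt


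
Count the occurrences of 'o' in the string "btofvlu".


Input string: 'btofvlu'
Target character: 'o'
Scan each position: s[2]='o'
Matches found at indices: 2
Total: 1


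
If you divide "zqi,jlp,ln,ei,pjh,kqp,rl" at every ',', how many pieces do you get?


Input string: 'zqi,jlp,ln,ei,pjh,kqp,rl'
Delimiter: ','
Split result: 'zqi', 'jlp', 'ln', 'ei', 'pjh', 'kqp', 'rl'
Number of parts: 7


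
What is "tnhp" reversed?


Input string: 'tnhp'
Operation: reverse character order
Original order: 't' -> 'n' -> 'h' -> 'p'
Reversed order: 'p' -> 'h' -> 'n' -> 't'
Result: phnt


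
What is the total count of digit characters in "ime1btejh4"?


Input string: 'ime1btejh4'
Operation: count digit characters (0-9)
Scan: 'i', 'm', 'e', '1'(digit), 'b', 't', 'e', 'j', 'h', '4'(digit)
Digits found: 2
Result: 2


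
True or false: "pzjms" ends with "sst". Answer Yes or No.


Input string: 'pzjms'
Suffix to check: 'sst'
Last 3 characters of input: 'jms'
Match: False
Result: No


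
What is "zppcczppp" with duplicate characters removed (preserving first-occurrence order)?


Input: 'zppcczppp'
Operation: keep first occurrence of each character
Scan: s[0]='z' new -> keep; s[1]='p' new -> keep; s[2]='p' seen -> skip; s[3]='c' new -> keep; s[4]='c' seen -> skip; s[5]='z' seen -> skip; s[6]='p' seen -> skip; s[7]='p' seen -> skip; s[8]='p' seen -> skip
Result: zpc


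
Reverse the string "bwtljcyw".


Input string: 'bwtljcyw'
Operation: reverse character order
Original order: 'b' -> 'w' -> 't' -> 'l' -> 'j' -> 'c' -> 'y' -> 'w'
Reversed order: 'w' -> 'y' -> 'c' -> 'j' -> 'l' -> 't' -> 'w' -> 'b'
Result: wycjltwb


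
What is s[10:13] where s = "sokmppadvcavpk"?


Input string: 'sokmppadvcavpk'
Operation: slice [10:13]
Extract characters: s[10]='a', s[11]='v', s[12]='p'
Result: avp


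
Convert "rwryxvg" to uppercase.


Input string: 'rwryxvg'
Operation: convert each letter to uppercase
Mapping: 'r'->'R', 'w'->'W', 'r'->'R', 'y'->'Y', 'x'->'X', 'v'->'V', 'g'->'G'
Result: RWRYXVG


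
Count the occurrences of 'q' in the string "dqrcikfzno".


Input string: 'dqrcikfzno'
Target character: 'q'
Scan each position: s[1]='q'
Matches found at indices: 1
Total: 1


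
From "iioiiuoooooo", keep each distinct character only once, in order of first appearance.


Input: 'iioiiuoooooo'
Operation: keep first occurrence of each character
Scan: s[0]='i' new -> keep; s[1]='i' seen -> skip; s[2]='o' new -> keep; s[3]='i' seen -> skip; s[4]='i' seen -> skip; s[5]='u' new -> keep; s[6]='o' seen -> skip; s[7]='o' seen -> skip; s[8]='o' seen -> skip; s[9]='o' seen -> skip; s[10]='o' seen -> skip; s[11]='o' seen -> skip
Result: iou


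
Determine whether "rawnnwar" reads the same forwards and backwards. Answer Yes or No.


Input string: 'rawnnwar'
Reversed: 'rawnnwar'
Compare pairs: s[0]='r' vs s[7]='r' (match), s[1]='a' vs s[6]='a' (match), s[2]='w' vs s[5]='w' (match), s[3]='n' vs s[4]='n' (match)
Palindrome: Yes


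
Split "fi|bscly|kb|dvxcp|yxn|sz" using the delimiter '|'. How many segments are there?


Input string: 'fi|bscly|kb|dvxcp|yxn|sz'
Delimiter: '|'
Split result: 'fi', 'bscly', 'kb', 'dvxcp', 'yxn', 'sz'
Number of parts: 6


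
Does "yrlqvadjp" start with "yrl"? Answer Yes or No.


Input string: 'yrlqvadjp'
Prefix to check: 'yrl'
First 3 characters of input: 'yrl'
Match: True
Result: Yes


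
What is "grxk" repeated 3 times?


Input string: 'grxk'
Operation: repeat 3 times
Concatenation: 'grxk' + 'grxk' + 'grxk'
Result: grxkgrxkgrxk


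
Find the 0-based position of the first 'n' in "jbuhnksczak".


Input string: 'jbuhnksczak'
Target: 'n'
Scanning left to right: s[0]='j', s[1]='b', s[2]='u', s[3]='h', s[4]='n'
First match at index: 4


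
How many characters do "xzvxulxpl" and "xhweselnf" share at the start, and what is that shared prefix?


String 1: 'xzvxulxpl'
String 2: 'xhweselnf'
Compare position by position:
pos 0: 'x' vs 'x' match
pos 1: 'z' vs 'h' differ -> stop
Longest common prefix: "x" (length 1)


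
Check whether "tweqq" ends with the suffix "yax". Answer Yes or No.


Input string: 'tweqq'
Suffix to check: 'yax'
Last 3 characters of input: 'eqq'
Match: False
Result: No


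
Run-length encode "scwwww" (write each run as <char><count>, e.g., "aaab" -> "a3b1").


Input: 'scwwww'
Operation: identify consecutive runs
Runs: 's' -> s1, 'c' -> c1, 'wwww' -> w4
Encoded: s1c1w4


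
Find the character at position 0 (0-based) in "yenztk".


Input string: 'yenztk'
Operation: get character at index 0
Index mapping: s[0]='y'
Result: 'y'


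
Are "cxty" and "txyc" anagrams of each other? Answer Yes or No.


String 1: 'cxty' -> sorted: 'ctxy'
String 2: 'txyc' -> sorted: 'ctxy'
Compare sorted forms: 'ctxy' == 'ctxy'
Anagram: Yes


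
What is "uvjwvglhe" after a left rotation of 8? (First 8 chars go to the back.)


Input: 'uvjwvglhe', shift = 8
Operation: split at index 8 and swap parts
Front part s[0:8] = 'uvjwvglh'
Back part s[8:] = 'e'
Rotated = back + front = 'e' + 'uvjwvglh'
Result: euvjwvglh


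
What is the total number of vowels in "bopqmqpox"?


Input string: 'bopqmqpox'
Operation: count vowels (a, e, i, o, u)
Scan: s[0]='b', s[1]='o' (vowel), s[2]='p', s[3]='q', s[4]='m', s[5]='q', s[6]='p', s[7]='o' (vowel), s[8]='x'
Vowels found: 2
Result: 2


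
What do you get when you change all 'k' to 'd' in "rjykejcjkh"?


Input string: 'rjykejcjkh'
Operation: replace 'k' with 'd'
Positions of 'k': 3, 8
After replacement: rjydejcjdh


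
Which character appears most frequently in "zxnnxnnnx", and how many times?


Input: 'zxnnxnnnx'
Operation: tally each character
Counts: 'n':5, 'x':3, 'z':1
Maximum: 'n' appears 5 times


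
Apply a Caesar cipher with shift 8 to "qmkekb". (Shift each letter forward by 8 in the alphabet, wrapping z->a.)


Input: 'qmkekb', shift = 8
Operation: for each letter, (position + 8) mod 26
Mapping: 'q'(16+8=24)->'y', 'm'(12+8=20)->'u', 'k'(10+8=18)->'s', 'e'(4+8=12)->'m', 'k'(10+8=18)->'s', 'b'(1+8=9)->'j'
Result: yusmsj


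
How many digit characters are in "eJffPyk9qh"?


Input string: 'eJffPyk9qh'
Operation: count digit characters (0-9)
Scan: 'e', 'J', 'f', 'f', 'P', 'y', 'k', '9'(digit), 'q', 'h'
Digits found: 1
Result: 1


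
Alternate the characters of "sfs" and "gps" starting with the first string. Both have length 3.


String 1: 'sfs'
String 2: 'gps'
Operation: alternate characters
Pairs: 's'+'g', 'f'+'p', 's'+'s'
Result: sgfpss


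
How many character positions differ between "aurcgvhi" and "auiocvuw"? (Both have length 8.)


String 1: 'aurcgvhi'
String 2: 'auiocvuw'
Compare each position: pos 0: 'a'=='a', pos 1: 'u'=='u', pos 2: 'r'!='i', pos 3: 'c'!='o', pos 4: 'g'!='c', pos 5: 'v'=='v', pos 6: 'h'!='u', pos 7: 'i'!='w'
Differing positions: 5
Hamming distance: 5


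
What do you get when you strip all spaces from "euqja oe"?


Input string: 'euqja oe'
Operation: remove all spaces
Words: 'euqja', 'oe'
Join without spaces: euqjaoe


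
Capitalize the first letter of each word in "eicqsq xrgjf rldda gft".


Input string: 'eicqsq xrgjf rldda gft'
Operation: capitalize first letter of each word
Word transformations: 'eicqsq'->'Eicqsq', 'xrgjf'->'Xrgjf', 'rldda'->'Rldda', 'gft'->'Gft'
Result: Eicqsq Xrgjf Rldda Gft
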